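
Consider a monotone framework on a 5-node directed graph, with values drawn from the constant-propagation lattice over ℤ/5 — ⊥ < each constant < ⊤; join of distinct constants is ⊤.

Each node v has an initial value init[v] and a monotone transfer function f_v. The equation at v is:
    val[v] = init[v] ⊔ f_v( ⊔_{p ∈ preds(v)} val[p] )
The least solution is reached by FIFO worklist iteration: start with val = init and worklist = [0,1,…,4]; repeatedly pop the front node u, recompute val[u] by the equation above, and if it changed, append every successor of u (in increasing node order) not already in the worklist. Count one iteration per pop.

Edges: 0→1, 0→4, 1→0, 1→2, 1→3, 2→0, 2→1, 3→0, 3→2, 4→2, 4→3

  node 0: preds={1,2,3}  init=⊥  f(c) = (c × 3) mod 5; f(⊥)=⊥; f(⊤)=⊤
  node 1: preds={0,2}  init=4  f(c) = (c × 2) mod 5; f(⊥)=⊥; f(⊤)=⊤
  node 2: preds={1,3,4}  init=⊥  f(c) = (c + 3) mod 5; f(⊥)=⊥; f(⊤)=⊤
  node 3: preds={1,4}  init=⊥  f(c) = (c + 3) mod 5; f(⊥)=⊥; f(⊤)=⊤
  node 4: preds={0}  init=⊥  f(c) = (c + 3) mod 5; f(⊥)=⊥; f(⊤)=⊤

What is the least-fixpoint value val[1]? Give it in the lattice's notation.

⊤

Worklist (14 pops):
  #1 pop 0: in=4 → 2 (was ⊥); enqueue []
  #2 pop 1: in=2 → 4 (no change)
  #3 pop 2: in=4 → 2 (was ⊥); enqueue [0,1]
  #4 pop 3: in=4 → 2 (was ⊥); enqueue [2]
  #5 pop 4: in=2 → 0 (was ⊥); enqueue [3]
  #6 pop 0: in=⊤ → ⊤ (was 2); enqueue [4]
  #7 pop 1: in=⊤ → ⊤ (was 4); enqueue [0]
  #8 pop 2: in=⊤ → ⊤ (was 2); enqueue [1]
  #9 pop 3: in=⊤ → ⊤ (was 2); enqueue [2]
  #10 pop 4: in=⊤ → ⊤ (was 0); enqueue [3]
  #11 pop 0: in=⊤ → ⊤ (no change)
  #12 pop 1: in=⊤ → ⊤ (no change)
  #13 pop 2: in=⊤ → ⊤ (no change)
  #14 pop 3: in=⊤ → ⊤ (no change)

Fixpoint:
  val[0] = ⊤
  val[1] = ⊤
  val[2] = ⊤
  val[3] = ⊤
  val[4] = ⊤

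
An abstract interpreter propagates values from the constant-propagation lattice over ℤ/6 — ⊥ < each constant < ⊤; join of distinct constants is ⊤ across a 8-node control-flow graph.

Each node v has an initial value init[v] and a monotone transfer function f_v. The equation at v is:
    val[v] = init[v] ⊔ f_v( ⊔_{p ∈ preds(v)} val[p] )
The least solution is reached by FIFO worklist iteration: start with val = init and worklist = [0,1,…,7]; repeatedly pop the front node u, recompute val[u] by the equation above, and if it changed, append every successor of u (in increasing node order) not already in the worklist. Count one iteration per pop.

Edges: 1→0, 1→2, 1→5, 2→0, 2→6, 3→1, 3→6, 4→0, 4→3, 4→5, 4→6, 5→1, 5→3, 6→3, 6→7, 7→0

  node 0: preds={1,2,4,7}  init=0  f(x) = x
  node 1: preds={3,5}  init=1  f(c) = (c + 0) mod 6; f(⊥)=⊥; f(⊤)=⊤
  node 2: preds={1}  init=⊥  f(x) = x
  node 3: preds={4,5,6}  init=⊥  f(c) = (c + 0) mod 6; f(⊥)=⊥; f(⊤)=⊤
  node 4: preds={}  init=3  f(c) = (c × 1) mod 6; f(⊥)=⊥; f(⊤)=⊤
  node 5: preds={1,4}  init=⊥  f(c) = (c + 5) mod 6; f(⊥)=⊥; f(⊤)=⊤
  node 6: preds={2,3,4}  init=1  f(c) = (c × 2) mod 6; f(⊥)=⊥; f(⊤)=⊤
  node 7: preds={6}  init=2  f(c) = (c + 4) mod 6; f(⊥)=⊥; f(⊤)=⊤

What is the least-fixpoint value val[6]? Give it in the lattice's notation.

Worklist (16 pops):
  #1 pop 0: in=⊤ → ⊤ (was 0); enqueue []
  #2 pop 1: in=⊥ → 1 (no change)
  #3 pop 2: in=1 → 1 (was ⊥); enqueue [0]
  #4 pop 3: in=⊤ → ⊤ (was ⊥); enqueue [1]
  #5 pop 4: in=⊥ → 3 (no change)
  #6 pop 5: in=⊤ → ⊤ (was ⊥); enqueue [3]
  #7 pop 6: in=⊤ → ⊤ (was 1); enqueue []
  #8 pop 7: in=⊤ → ⊤ (was 2); enqueue []
  #9 pop 0: in=⊤ → ⊤ (no change)
  #10 pop 1: in=⊤ → ⊤ (was 1); enqueue [0,2,5]
  #11 pop 3: in=⊤ → ⊤ (no change)
  #12 pop 0: in=⊤ → ⊤ (no change)
  #13 pop 2: in=⊤ → ⊤ (was 1); enqueue [0,6]
  #14 pop 5: in=⊤ → ⊤ (no change)
  #15 pop 0: in=⊤ → ⊤ (no change)
  #16 pop 6: in=⊤ → ⊤ (no change)

Fixpoint:
  val[0] = ⊤
  val[1] = ⊤
  val[2] = ⊤
  val[3] = ⊤
  val[4] = 3
  val[5] = ⊤
  val[6] = ⊤
  val[7] = ⊤

⊤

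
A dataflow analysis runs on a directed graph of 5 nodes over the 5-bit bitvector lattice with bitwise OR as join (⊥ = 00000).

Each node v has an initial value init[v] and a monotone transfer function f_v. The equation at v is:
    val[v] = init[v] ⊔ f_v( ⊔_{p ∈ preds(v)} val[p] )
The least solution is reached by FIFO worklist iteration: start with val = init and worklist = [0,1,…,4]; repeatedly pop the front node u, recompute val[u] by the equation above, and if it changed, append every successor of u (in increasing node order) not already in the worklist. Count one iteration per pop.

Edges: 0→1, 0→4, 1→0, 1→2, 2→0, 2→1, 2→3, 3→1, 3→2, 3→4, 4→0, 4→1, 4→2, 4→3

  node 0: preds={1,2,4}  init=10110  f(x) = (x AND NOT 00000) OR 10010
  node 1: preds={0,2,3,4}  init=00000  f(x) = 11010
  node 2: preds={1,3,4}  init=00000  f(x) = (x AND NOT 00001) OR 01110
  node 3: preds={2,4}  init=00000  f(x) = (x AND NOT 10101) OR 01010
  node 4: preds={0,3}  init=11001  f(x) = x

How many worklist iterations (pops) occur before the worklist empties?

9

Worklist (9 pops):
  #1 pop 0: in=11001 → 11111 (was 10110); enqueue []
  #2 pop 1: in=11111 → 11010 (was 00000); enqueue [0]
  #3 pop 2: in=11011 → 11110 (was 00000); enqueue [1]
  #4 pop 3: in=11111 → 01010 (was 00000); enqueue [2]
  #5 pop 4: in=11111 → 11111 (was 11001); enqueue [3]
  #6 pop 0: in=11111 → 11111 (no change)
  #7 pop 1: in=11111 → 11010 (no change)
  #8 pop 2: in=11111 → 11110 (no change)
  #9 pop 3: in=11111 → 01010 (no change)

Fixpoint:
  val[0] = 11111
  val[1] = 11010
  val[2] = 11110
  val[3] = 01010
  val[4] = 11111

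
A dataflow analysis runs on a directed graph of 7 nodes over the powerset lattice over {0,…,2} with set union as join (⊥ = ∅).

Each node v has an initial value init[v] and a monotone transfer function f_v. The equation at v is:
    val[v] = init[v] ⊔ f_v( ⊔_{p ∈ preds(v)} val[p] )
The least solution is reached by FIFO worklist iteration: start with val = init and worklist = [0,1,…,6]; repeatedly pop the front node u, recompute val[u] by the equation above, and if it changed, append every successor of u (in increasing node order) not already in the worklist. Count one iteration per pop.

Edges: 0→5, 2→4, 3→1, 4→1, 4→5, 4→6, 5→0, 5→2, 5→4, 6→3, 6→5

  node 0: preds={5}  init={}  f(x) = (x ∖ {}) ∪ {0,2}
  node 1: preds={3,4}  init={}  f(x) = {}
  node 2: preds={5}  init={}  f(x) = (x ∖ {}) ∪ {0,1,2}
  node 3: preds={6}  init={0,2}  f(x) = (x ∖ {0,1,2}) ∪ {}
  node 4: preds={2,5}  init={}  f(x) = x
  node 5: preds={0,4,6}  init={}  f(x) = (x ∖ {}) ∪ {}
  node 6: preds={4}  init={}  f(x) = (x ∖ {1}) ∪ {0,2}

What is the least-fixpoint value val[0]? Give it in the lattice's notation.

Worklist (13 pops):
  #1 pop 0: in={} → {0,2} (was {}); enqueue []
  #2 pop 1: in={0,2} → {} (no change)
  #3 pop 2: in={} → {0,1,2} (was {}); enqueue []
  #4 pop 3: in={} → {0,2} (no change)
  #5 pop 4: in={0,1,2} → {0,1,2} (was {}); enqueue [1]
  #6 pop 5: in={0,1,2} → {0,1,2} (was {}); enqueue [0,2,4]
  #7 pop 6: in={0,1,2} → {0,2} (was {}); enqueue [3,5]
  #8 pop 1: in={0,1,2} → {} (no change)
  #9 pop 0: in={0,1,2} → {0,1,2} (was {0,2}); enqueue []
  #10 pop 2: in={0,1,2} → {0,1,2} (no change)
  #11 pop 4: in={0,1,2} → {0,1,2} (no change)
  #12 pop 3: in={0,2} → {0,2} (no change)
  #13 pop 5: in={0,1,2} → {0,1,2} (no change)

Fixpoint:
  val[0] = {0,1,2}
  val[1] = {}
  val[2] = {0,1,2}
  val[3] = {0,2}
  val[4] = {0,1,2}
  val[5] = {0,1,2}
  val[6] = {0,2}

{0,1,2}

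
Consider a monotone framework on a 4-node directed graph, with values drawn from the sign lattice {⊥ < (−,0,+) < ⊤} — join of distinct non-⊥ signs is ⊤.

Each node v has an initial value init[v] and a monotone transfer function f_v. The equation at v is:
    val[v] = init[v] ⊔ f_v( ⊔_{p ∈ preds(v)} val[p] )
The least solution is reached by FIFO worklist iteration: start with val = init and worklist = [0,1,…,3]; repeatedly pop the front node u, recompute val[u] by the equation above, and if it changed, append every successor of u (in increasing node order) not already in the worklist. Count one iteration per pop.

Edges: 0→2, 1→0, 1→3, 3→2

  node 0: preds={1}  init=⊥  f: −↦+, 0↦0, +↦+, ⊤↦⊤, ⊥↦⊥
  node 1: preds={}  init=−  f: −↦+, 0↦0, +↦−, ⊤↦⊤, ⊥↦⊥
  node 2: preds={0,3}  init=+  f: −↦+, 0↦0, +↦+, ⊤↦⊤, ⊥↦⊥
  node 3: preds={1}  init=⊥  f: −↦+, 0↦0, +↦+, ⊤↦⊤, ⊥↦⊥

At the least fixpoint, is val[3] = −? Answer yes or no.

Iteration log — 5 steps:
  step 1. node 0  ⊔preds=−  new=+  old=⊥  +wl: 
  step 2. node 1  ⊔preds=⊥  new=−  stable
  step 3. node 2  ⊔preds=+  new=+  stable
  step 4. node 3  ⊔preds=−  new=+  old=⊥  +wl: 2
  step 5. node 2  ⊔preds=+  new=+  stable

Least fixpoint reached:
  node 0: +
  node 1: −
  node 2: +
  node 3: +

no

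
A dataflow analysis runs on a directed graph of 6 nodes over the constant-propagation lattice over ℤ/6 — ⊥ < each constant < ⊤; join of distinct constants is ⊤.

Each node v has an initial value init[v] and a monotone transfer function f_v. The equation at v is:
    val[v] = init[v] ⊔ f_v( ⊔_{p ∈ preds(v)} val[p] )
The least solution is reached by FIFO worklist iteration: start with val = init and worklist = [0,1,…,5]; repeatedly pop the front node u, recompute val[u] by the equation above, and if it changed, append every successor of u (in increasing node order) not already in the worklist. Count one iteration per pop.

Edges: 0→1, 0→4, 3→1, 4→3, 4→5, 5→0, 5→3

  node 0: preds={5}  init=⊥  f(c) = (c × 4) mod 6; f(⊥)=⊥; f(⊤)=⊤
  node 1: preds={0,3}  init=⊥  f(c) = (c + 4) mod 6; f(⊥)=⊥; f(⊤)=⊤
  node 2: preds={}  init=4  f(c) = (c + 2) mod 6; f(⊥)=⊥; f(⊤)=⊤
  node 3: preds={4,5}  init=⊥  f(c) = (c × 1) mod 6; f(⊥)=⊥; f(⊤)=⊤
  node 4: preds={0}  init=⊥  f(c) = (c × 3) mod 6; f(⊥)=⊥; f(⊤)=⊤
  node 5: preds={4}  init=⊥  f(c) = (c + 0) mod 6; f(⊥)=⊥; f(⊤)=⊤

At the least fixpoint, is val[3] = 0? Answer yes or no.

Trace (6 dequeues):
  [1] u=0 | in ⊥ | out ⊥ | ==
  [2] u=1 | in ⊥ | out ⊥ | ==
  [3] u=2 | in ⊥ | out 4 | ==
  [4] u=3 | in ⊥ | out ⊥ | ==
  [5] u=4 | in ⊥ | out ⊥ | ==
  [6] u=5 | in ⊥ | out ⊥ | ==

Converged values:
  [0] ⊥
  [1] ⊥
  [2] 4
  [3] ⊥
  [4] ⊥
  [5] ⊥

no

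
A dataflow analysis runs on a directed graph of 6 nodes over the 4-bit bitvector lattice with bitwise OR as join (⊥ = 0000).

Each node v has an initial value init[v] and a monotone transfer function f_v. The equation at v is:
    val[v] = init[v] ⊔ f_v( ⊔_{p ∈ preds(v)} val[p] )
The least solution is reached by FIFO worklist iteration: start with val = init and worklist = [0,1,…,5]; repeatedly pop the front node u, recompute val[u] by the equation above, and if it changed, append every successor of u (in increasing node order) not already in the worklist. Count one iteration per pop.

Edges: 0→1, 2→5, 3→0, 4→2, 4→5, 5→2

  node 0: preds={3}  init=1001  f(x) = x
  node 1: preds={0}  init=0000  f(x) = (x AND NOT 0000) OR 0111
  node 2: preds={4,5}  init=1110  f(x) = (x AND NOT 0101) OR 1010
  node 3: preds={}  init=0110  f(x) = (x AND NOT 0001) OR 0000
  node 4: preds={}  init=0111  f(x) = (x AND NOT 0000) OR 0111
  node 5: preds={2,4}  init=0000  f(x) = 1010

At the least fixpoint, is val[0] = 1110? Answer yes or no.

Trace (7 dequeues):
  [1] u=0 | in 0110 | out 1111 | prev 1001 | push {}
  [2] u=1 | in 1111 | out 1111 | prev 0000 | push {}
  [3] u=2 | in 0111 | out 1110 | ==
  [4] u=3 | in 0000 | out 0110 | ==
  [5] u=4 | in 0000 | out 0111 | ==
  [6] u=5 | in 1111 | out 1010 | prev 0000 | push {2}
  [7] u=2 | in 1111 | out 1110 | ==

Converged values:
  [0] 1111
  [1] 1111
  [2] 1110
  [3] 0110
  [4] 0111
  [5] 1010

no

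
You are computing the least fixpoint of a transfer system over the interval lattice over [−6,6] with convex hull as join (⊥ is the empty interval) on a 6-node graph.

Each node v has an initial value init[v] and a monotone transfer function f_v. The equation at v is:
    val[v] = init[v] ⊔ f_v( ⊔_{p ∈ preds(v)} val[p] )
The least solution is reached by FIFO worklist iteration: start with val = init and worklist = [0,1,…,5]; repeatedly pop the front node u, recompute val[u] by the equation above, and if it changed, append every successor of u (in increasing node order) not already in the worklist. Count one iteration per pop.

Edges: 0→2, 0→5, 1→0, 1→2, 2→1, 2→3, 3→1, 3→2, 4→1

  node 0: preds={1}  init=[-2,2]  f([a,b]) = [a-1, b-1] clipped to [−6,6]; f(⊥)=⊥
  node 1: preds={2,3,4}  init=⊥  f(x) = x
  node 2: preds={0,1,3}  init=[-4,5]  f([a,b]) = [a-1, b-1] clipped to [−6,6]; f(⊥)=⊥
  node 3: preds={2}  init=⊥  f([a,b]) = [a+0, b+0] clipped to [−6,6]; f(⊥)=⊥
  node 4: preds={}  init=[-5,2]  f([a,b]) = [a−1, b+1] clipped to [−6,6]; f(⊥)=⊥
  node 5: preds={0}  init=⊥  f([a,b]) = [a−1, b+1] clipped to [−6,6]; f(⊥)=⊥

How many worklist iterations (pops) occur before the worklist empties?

11

Trace (11 dequeues):
  [1] u=0 | in ⊥ | out [-2,2] | ==
  [2] u=1 | in [-5,5] | out [-5,5] | prev ⊥ | push {0}
  [3] u=2 | in [-5,5] | out [-6,5] | prev [-4,5] | push {1}
  [4] u=3 | in [-6,5] | out [-6,5] | prev ⊥ | push {2}
  [5] u=4 | in ⊥ | out [-5,2] | ==
  [6] u=5 | in [-2,2] | out [-3,3] | prev ⊥ | push {}
  [7] u=0 | in [-5,5] | out [-6,4] | prev [-2,2] | push {5}
  [8] u=1 | in [-6,5] | out [-6,5] | prev [-5,5] | push {0}
  [9] u=2 | in [-6,5] | out [-6,5] | ==
  [10] u=5 | in [-6,4] | out [-6,5] | prev [-3,3] | push {}
  [11] u=0 | in [-6,5] | out [-6,4] | ==

Converged values:
  [0] [-6,4]
  [1] [-6,5]
  [2] [-6,5]
  [3] [-6,5]
  [4] [-5,2]
  [5] [-6,5]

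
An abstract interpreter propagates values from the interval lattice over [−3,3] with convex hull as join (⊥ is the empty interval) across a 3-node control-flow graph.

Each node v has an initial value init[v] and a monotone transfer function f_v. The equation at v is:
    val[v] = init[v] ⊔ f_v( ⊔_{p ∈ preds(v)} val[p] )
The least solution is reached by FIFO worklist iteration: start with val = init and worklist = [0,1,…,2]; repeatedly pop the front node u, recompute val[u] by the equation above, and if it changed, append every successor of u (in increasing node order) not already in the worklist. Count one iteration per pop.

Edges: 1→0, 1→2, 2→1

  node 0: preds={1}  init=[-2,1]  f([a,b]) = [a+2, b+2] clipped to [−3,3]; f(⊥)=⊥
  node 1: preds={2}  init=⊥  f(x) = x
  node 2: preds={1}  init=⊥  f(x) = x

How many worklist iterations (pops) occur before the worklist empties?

Worklist (3 pops):
  #1 pop 0: in=⊥ → [-2,1] (no change)
  #2 pop 1: in=⊥ → ⊥ (no change)
  #3 pop 2: in=⊥ → ⊥ (no change)

Fixpoint:
  val[0] = [-2,1]
  val[1] = ⊥
  val[2] = ⊥

3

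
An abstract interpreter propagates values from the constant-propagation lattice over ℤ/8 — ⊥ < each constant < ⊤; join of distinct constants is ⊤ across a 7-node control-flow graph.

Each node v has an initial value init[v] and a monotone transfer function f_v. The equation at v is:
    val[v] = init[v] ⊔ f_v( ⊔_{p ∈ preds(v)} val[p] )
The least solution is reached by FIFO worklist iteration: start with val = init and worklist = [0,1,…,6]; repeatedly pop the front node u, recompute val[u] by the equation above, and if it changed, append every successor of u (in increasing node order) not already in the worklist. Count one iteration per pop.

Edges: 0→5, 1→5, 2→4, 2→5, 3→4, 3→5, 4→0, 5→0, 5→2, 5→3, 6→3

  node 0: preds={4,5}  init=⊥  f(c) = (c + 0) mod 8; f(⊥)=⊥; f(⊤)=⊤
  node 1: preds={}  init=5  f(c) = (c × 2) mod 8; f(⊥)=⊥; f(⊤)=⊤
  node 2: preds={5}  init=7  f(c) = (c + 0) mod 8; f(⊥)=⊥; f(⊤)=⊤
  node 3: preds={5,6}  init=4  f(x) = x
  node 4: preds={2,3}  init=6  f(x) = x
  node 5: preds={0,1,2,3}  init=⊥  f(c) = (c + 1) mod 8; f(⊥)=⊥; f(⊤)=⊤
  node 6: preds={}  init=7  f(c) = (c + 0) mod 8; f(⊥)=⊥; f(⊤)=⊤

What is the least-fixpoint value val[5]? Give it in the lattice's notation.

⊤

Trace (12 dequeues):
  [1] u=0 | in 6 | out 6 | prev ⊥ | push {}
  [2] u=1 | in ⊥ | out 5 | ==
  [3] u=2 | in ⊥ | out 7 | ==
  [4] u=3 | in 7 | out ⊤ | prev 4 | push {}
  [5] u=4 | in ⊤ | out ⊤ | prev 6 | push {0}
  [6] u=5 | in ⊤ | out ⊤ | prev ⊥ | push {2,3}
  [7] u=6 | in ⊥ | out 7 | ==
  [8] u=0 | in ⊤ | out ⊤ | prev 6 | push {5}
  [9] u=2 | in ⊤ | out ⊤ | prev 7 | push {4}
  [10] u=3 | in ⊤ | out ⊤ | ==
  [11] u=5 | in ⊤ | out ⊤ | ==
  [12] u=4 | in ⊤ | out ⊤ | ==

Converged values:
  [0] ⊤
  [1] 5
  [2] ⊤
  [3] ⊤
  [4] ⊤
  [5] ⊤
  [6] 7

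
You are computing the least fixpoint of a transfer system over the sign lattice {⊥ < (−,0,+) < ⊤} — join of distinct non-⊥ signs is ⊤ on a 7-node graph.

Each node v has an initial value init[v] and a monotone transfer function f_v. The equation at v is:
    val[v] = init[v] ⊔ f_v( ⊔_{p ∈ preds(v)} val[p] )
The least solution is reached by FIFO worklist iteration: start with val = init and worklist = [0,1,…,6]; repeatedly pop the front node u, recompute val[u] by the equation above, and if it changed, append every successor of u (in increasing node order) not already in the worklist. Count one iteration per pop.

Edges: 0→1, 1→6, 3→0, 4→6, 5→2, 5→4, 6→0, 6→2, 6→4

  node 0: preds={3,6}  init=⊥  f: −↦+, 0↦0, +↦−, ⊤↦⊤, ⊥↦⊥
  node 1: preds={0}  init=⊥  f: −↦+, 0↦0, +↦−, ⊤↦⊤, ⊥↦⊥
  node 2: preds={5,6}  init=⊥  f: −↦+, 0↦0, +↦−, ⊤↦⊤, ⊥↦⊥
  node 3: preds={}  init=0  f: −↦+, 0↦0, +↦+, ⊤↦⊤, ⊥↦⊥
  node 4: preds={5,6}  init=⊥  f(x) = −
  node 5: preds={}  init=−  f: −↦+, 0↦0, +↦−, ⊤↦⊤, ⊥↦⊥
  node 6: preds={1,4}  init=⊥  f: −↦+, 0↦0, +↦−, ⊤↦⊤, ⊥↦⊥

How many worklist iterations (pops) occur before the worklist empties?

12

Trace (12 dequeues):
  [1] u=0 | in 0 | out 0 | prev ⊥ | push {}
  [2] u=1 | in 0 | out 0 | prev ⊥ | push {}
  [3] u=2 | in − | out + | prev ⊥ | push {}
  [4] u=3 | in ⊥ | out 0 | ==
  [5] u=4 | in − | out − | prev ⊥ | push {}
  [6] u=5 | in ⊥ | out − | ==
  [7] u=6 | in ⊤ | out ⊤ | prev ⊥ | push {0,2,4}
  [8] u=0 | in ⊤ | out ⊤ | prev 0 | push {1}
  [9] u=2 | in ⊤ | out ⊤ | prev + | push {}
  [10] u=4 | in ⊤ | out − | ==
  [11] u=1 | in ⊤ | out ⊤ | prev 0 | push {6}
  [12] u=6 | in ⊤ | out ⊤ | ==

Converged values:
  [0] ⊤
  [1] ⊤
  [2] ⊤
  [3] 0
  [4] −
  [5] −
  [6] ⊤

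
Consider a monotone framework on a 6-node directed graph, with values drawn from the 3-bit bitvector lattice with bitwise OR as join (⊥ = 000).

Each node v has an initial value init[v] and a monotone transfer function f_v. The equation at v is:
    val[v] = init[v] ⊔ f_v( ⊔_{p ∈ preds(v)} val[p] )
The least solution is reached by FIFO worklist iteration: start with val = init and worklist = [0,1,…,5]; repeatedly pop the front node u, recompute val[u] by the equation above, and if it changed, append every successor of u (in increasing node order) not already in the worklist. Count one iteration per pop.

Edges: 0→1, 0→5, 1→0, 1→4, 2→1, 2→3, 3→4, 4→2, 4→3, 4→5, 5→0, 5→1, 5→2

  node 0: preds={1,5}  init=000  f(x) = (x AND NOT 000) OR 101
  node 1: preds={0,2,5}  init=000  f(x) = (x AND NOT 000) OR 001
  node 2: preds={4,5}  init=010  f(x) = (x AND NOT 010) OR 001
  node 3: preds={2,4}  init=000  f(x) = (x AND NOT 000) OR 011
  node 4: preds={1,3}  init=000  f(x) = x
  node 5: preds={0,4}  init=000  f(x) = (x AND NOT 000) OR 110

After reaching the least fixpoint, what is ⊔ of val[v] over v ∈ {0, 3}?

Trace (13 dequeues):
  [1] u=0 | in 000 | out 101 | prev 000 | push {}
  [2] u=1 | in 111 | out 111 | prev 000 | push {0}
  [3] u=2 | in 000 | out 011 | prev 010 | push {1}
  [4] u=3 | in 011 | out 011 | prev 000 | push {}
  [5] u=4 | in 111 | out 111 | prev 000 | push {2,3}
  [6] u=5 | in 111 | out 111 | prev 000 | push {}
  [7] u=0 | in 111 | out 111 | prev 101 | push {5}
  [8] u=1 | in 111 | out 111 | ==
  [9] u=2 | in 111 | out 111 | prev 011 | push {1}
  [10] u=3 | in 111 | out 111 | prev 011 | push {4}
  [11] u=5 | in 111 | out 111 | ==
  [12] u=1 | in 111 | out 111 | ==
  [13] u=4 | in 111 | out 111 | ==

Converged values:
  [0] 111
  [1] 111
  [2] 111
  [3] 111
  [4] 111
  [5] 111

111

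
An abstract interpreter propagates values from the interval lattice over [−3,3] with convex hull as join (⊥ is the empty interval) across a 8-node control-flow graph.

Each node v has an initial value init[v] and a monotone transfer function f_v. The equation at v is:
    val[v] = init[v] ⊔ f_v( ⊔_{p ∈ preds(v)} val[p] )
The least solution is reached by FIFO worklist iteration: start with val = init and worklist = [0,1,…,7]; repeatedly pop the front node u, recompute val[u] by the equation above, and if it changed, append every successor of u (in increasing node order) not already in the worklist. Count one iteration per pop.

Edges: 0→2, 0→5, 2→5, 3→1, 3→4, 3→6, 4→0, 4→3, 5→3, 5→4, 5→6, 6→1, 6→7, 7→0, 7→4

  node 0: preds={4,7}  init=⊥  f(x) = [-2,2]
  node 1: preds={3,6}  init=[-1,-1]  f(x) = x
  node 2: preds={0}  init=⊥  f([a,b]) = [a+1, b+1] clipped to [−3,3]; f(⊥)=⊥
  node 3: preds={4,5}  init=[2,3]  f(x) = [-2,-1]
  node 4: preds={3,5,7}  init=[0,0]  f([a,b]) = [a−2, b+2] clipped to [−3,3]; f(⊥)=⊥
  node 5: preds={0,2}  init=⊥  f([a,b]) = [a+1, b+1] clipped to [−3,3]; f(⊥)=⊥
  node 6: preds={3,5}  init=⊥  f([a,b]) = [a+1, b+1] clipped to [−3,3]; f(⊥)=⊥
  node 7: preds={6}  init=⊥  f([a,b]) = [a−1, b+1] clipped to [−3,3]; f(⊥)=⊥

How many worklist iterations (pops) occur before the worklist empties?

Worklist (12 pops):
  #1 pop 0: in=[0,0] → [-2,2] (was ⊥); enqueue []
  #2 pop 1: in=[2,3] → [-1,3] (was [-1,-1]); enqueue []
  #3 pop 2: in=[-2,2] → [-1,3] (was ⊥); enqueue []
  #4 pop 3: in=[0,0] → [-2,3] (was [2,3]); enqueue [1]
  #5 pop 4: in=[-2,3] → [-3,3] (was [0,0]); enqueue [0,3]
  #6 pop 5: in=[-2,3] → [-1,3] (was ⊥); enqueue [4]
  #7 pop 6: in=[-2,3] → [-1,3] (was ⊥); enqueue []
  #8 pop 7: in=[-1,3] → [-2,3] (was ⊥); enqueue []
  #9 pop 1: in=[-2,3] → [-2,3] (was [-1,3]); enqueue []
  #10 pop 0: in=[-3,3] → [-2,2] (no change)
  #11 pop 3: in=[-3,3] → [-2,3] (no change)
  #12 pop 4: in=[-2,3] → [-3,3] (no change)

Fixpoint:
  val[0] = [-2,2]
  val[1] = [-2,3]
  val[2] = [-1,3]
  val[3] = [-2,3]
  val[4] = [-3,3]
  val[5] = [-1,3]
  val[6] = [-1,3]
  val[7] = [-2,3]

12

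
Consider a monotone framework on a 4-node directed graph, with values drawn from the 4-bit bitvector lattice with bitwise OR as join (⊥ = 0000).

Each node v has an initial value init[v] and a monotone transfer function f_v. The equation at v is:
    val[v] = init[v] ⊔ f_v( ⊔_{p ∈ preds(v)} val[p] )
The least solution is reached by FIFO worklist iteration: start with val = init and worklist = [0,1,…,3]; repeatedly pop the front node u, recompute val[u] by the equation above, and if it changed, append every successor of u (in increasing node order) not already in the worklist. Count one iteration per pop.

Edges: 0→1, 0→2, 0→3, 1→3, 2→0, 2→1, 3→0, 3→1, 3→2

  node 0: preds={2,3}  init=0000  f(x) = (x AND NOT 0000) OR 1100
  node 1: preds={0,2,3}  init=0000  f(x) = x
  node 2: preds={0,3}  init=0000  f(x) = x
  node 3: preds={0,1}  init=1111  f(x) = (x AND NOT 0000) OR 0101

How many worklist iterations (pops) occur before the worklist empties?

6

Iteration log — 6 steps:
  step 1. node 0  ⊔preds=1111  new=1111  old=0000  +wl: 
  step 2. node 1  ⊔preds=1111  new=1111  old=0000  +wl: 
  step 3. node 2  ⊔preds=1111  new=1111  old=0000  +wl: 0,1
  step 4. node 3  ⊔preds=1111  new=1111  stable
  step 5. node 0  ⊔preds=1111  new=1111  stable
  step 6. node 1  ⊔preds=1111  new=1111  stable

Least fixpoint reached:
  node 0: 1111
  node 1: 1111
  node 2: 1111
  node 3: 1111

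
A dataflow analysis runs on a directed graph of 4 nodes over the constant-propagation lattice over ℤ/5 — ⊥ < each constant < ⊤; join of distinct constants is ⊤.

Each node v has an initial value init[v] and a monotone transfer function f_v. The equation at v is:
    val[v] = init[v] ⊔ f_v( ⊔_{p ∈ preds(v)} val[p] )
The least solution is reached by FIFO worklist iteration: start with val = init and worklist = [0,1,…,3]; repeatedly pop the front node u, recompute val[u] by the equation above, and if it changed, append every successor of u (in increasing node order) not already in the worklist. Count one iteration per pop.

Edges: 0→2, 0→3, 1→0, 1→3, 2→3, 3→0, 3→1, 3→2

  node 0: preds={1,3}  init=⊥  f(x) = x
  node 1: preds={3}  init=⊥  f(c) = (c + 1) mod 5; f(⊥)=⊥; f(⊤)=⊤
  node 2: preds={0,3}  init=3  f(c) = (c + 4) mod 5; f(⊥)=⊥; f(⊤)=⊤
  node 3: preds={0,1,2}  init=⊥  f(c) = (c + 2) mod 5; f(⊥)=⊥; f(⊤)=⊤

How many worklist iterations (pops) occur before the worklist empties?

Iteration log — 13 steps:
  step 1. node 0  ⊔preds=⊥  new=⊥  stable
  step 2. node 1  ⊔preds=⊥  new=⊥  stable
  step 3. node 2  ⊔preds=⊥  new=3  stable
  step 4. node 3  ⊔preds=3  new=0  old=⊥  +wl: 0,1,2
  step 5. node 0  ⊔preds=0  new=0  old=⊥  +wl: 3
  step 6. node 1  ⊔preds=0  new=1  old=⊥  +wl: 0
  step 7. node 2  ⊔preds=0  new=⊤  old=3  +wl: 
  step 8. node 3  ⊔preds=⊤  new=⊤  old=0  +wl: 1,2
  step 9. node 0  ⊔preds=⊤  new=⊤  old=0  +wl: 3
  step 10. node 1  ⊔preds=⊤  new=⊤  old=1  +wl: 0
  step 11. node 2  ⊔preds=⊤  new=⊤  stable
  step 12. node 3  ⊔preds=⊤  new=⊤  stable
  step 13. node 0  ⊔preds=⊤  new=⊤  stable

Least fixpoint reached:
  node 0: ⊤
  node 1: ⊤
  node 2: ⊤
  node 3: ⊤

13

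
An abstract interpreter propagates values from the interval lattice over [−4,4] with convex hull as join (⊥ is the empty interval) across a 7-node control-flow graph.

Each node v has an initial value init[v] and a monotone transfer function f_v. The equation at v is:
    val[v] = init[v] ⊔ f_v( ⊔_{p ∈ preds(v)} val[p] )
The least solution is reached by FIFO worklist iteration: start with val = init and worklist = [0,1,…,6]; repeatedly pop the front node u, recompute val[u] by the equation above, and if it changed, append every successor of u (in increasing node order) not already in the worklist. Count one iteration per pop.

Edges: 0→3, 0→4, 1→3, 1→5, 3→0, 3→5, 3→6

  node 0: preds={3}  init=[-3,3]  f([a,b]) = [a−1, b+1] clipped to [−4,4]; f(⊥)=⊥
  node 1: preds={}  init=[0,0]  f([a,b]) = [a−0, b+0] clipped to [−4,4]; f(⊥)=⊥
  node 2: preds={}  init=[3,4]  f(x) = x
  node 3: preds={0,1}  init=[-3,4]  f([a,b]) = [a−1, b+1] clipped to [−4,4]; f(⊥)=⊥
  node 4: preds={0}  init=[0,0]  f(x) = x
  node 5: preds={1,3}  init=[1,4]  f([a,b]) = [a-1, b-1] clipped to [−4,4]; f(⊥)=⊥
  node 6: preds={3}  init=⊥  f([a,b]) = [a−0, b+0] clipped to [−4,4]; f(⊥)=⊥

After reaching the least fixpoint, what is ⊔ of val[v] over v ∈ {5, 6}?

Iteration log — 8 steps:
  step 1. node 0  ⊔preds=[-3,4]  new=[-4,4]  old=[-3,3]  +wl: 
  step 2. node 1  ⊔preds=⊥  new=[0,0]  stable
  step 3. node 2  ⊔preds=⊥  new=[3,4]  stable
  step 4. node 3  ⊔preds=[-4,4]  new=[-4,4]  old=[-3,4]  +wl: 0
  step 5. node 4  ⊔preds=[-4,4]  new=[-4,4]  old=[0,0]  +wl: 
  step 6. node 5  ⊔preds=[-4,4]  new=[-4,4]  old=[1,4]  +wl: 
  step 7. node 6  ⊔preds=[-4,4]  new=[-4,4]  old=⊥  +wl: 
  step 8. node 0  ⊔preds=[-4,4]  new=[-4,4]  stable

Least fixpoint reached:
  node 0: [-4,4]
  node 1: [0,0]
  node 2: [3,4]
  node 3: [-4,4]
  node 4: [-4,4]
  node 5: [-4,4]
  node 6: [-4,4]

[-4,4]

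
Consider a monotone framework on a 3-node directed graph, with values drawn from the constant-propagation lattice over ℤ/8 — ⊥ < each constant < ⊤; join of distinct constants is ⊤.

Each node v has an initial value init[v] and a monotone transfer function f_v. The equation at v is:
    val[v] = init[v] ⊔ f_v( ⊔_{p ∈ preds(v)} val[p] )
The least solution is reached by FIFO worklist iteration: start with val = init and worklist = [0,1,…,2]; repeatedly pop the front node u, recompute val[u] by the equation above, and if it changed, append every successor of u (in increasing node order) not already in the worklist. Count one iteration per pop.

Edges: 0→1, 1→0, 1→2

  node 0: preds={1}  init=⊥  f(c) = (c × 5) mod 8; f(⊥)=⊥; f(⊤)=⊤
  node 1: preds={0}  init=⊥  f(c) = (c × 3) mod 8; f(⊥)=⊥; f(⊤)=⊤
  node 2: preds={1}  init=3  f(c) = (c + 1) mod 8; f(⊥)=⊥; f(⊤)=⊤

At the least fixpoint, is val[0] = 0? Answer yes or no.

no

Worklist (3 pops):
  #1 pop 0: in=⊥ → ⊥ (no change)
  #2 pop 1: in=⊥ → ⊥ (no change)
  #3 pop 2: in=⊥ → 3 (no change)

Fixpoint:
  val[0] = ⊥
  val[1] = ⊥
  val[2] = 3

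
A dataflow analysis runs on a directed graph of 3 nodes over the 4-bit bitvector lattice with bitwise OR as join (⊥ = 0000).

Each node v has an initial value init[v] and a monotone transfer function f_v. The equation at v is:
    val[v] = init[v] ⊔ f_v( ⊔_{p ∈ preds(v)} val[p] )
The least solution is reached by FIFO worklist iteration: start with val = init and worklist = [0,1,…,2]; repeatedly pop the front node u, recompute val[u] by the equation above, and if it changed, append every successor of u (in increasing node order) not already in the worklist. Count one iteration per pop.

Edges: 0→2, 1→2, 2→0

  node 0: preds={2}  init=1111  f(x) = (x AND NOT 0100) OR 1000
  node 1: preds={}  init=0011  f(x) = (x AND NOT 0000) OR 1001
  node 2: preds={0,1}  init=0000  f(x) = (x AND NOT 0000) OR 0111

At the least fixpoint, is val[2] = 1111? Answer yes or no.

Worklist (4 pops):
  #1 pop 0: in=0000 → 1111 (no change)
  #2 pop 1: in=0000 → 1011 (was 0011); enqueue []
  #3 pop 2: in=1111 → 1111 (was 0000); enqueue [0]
  #4 pop 0: in=1111 → 1111 (no change)

Fixpoint:
  val[0] = 1111
  val[1] = 1011
  val[2] = 1111

yes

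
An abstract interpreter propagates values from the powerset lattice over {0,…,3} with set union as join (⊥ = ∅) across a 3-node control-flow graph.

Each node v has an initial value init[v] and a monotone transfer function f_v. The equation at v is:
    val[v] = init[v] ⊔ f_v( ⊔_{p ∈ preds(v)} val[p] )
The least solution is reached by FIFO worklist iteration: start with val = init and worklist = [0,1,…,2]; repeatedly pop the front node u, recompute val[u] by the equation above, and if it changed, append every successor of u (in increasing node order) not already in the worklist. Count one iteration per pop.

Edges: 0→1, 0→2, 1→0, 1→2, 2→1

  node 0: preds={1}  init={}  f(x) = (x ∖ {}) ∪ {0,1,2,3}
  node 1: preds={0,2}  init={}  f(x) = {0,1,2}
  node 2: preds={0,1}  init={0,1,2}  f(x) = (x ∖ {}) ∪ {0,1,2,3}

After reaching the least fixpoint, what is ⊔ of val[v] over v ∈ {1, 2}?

{0,1,2,3}

Iteration log — 5 steps:
  step 1. node 0  ⊔preds={}  new={0,1,2,3}  old={}  +wl: 
  step 2. node 1  ⊔preds={0,1,2,3}  new={0,1,2}  old={}  +wl: 0
  step 3. node 2  ⊔preds={0,1,2,3}  new={0,1,2,3}  old={0,1,2}  +wl: 1
  step 4. node 0  ⊔preds={0,1,2}  new={0,1,2,3}  stable
  step 5. node 1  ⊔preds={0,1,2,3}  new={0,1,2}  stable

Least fixpoint reached:
  node 0: {0,1,2,3}
  node 1: {0,1,2}
  node 2: {0,1,2,3}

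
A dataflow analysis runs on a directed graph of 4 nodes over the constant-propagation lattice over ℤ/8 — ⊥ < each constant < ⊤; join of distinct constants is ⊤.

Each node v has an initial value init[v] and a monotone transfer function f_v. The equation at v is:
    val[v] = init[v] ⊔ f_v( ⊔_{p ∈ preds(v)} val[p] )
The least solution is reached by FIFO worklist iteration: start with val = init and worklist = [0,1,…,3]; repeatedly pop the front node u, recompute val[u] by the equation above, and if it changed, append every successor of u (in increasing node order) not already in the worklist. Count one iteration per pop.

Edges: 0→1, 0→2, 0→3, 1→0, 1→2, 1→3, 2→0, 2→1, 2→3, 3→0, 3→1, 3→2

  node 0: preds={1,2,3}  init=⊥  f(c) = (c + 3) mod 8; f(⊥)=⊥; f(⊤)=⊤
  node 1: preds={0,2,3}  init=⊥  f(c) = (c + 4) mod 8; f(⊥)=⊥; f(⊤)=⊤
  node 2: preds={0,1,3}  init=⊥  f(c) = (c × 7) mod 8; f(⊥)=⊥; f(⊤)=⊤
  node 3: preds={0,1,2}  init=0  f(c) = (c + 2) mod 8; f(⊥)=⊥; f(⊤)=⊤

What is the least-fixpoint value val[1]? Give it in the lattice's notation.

Iteration log — 8 steps:
  step 1. node 0  ⊔preds=0  new=3  old=⊥  +wl: 
  step 2. node 1  ⊔preds=⊤  new=⊤  old=⊥  +wl: 0
  step 3. node 2  ⊔preds=⊤  new=⊤  old=⊥  +wl: 1
  step 4. node 3  ⊔preds=⊤  new=⊤  old=0  +wl: 2
  step 5. node 0  ⊔preds=⊤  new=⊤  old=3  +wl: 3
  step 6. node 1  ⊔preds=⊤  new=⊤  stable
  step 7. node 2  ⊔preds=⊤  new=⊤  stable
  step 8. node 3  ⊔preds=⊤  new=⊤  stable

Least fixpoint reached:
  node 0: ⊤
  node 1: ⊤
  node 2: ⊤
  node 3: ⊤

⊤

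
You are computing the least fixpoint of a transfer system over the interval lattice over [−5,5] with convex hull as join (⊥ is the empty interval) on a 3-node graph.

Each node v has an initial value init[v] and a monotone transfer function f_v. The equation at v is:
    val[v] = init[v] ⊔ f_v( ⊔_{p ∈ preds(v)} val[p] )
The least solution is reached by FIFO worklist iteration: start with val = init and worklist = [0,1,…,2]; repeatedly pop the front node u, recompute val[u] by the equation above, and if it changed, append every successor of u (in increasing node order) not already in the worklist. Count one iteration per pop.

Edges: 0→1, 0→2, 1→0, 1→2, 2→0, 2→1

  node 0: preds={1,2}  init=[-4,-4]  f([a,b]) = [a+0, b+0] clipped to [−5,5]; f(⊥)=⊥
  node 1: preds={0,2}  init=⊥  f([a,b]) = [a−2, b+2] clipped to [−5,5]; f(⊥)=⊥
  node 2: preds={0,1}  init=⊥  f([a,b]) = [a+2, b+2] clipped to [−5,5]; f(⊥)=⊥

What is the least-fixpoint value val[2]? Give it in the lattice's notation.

Iteration log — 12 steps:
  step 1. node 0  ⊔preds=⊥  new=[-4,-4]  stable
  step 2. node 1  ⊔preds=[-4,-4]  new=[-5,-2]  old=⊥  +wl: 0
  step 3. node 2  ⊔preds=[-5,-2]  new=[-3,0]  old=⊥  +wl: 1
  step 4. node 0  ⊔preds=[-5,0]  new=[-5,0]  old=[-4,-4]  +wl: 2
  step 5. node 1  ⊔preds=[-5,0]  new=[-5,2]  old=[-5,-2]  +wl: 0
  step 6. node 2  ⊔preds=[-5,2]  new=[-3,4]  old=[-3,0]  +wl: 1
  step 7. node 0  ⊔preds=[-5,4]  new=[-5,4]  old=[-5,0]  +wl: 2
  step 8. node 1  ⊔preds=[-5,4]  new=[-5,5]  old=[-5,2]  +wl: 0
  step 9. node 2  ⊔preds=[-5,5]  new=[-3,5]  old=[-3,4]  +wl: 1
  step 10. node 0  ⊔preds=[-5,5]  new=[-5,5]  old=[-5,4]  +wl: 2
  step 11. node 1  ⊔preds=[-5,5]  new=[-5,5]  stable
  step 12. node 2  ⊔preds=[-5,5]  new=[-3,5]  stable

Least fixpoint reached:
  node 0: [-5,5]
  node 1: [-5,5]
  node 2: [-3,5]

[-3,5]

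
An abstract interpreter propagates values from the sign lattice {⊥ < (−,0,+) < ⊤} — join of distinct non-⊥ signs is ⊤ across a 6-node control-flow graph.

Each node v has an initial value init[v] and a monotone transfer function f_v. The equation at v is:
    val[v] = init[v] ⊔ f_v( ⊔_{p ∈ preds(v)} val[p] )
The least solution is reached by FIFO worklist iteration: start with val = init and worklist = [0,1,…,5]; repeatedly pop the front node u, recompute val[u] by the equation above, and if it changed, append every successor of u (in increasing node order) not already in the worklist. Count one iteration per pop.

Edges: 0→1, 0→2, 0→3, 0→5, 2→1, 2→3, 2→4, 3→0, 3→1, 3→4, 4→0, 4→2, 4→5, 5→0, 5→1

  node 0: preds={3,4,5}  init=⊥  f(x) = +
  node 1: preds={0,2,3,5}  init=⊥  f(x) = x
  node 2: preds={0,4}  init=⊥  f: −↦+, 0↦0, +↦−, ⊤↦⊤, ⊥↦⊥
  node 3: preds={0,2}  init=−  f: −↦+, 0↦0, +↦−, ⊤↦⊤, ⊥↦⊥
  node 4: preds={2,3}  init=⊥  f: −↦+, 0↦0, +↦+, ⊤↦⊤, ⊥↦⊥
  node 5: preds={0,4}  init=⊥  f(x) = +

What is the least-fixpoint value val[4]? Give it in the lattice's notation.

Iteration log — 12 steps:
  step 1. node 0  ⊔preds=−  new=+  old=⊥  +wl: 
  step 2. node 1  ⊔preds=⊤  new=⊤  old=⊥  +wl: 
  step 3. node 2  ⊔preds=+  new=−  old=⊥  +wl: 1
  step 4. node 3  ⊔preds=⊤  new=⊤  old=−  +wl: 0
  step 5. node 4  ⊔preds=⊤  new=⊤  old=⊥  +wl: 2
  step 6. node 5  ⊔preds=⊤  new=+  old=⊥  +wl: 
  step 7. node 1  ⊔preds=⊤  new=⊤  stable
  step 8. node 0  ⊔preds=⊤  new=+  stable
  step 9. node 2  ⊔preds=⊤  new=⊤  old=−  +wl: 1,3,4
  step 10. node 1  ⊔preds=⊤  new=⊤  stable
  step 11. node 3  ⊔preds=⊤  new=⊤  stable
  step 12. node 4  ⊔preds=⊤  new=⊤  stable

Least fixpoint reached:
  node 0: +
  node 1: ⊤
  node 2: ⊤
  node 3: ⊤
  node 4: ⊤
  node 5: +

⊤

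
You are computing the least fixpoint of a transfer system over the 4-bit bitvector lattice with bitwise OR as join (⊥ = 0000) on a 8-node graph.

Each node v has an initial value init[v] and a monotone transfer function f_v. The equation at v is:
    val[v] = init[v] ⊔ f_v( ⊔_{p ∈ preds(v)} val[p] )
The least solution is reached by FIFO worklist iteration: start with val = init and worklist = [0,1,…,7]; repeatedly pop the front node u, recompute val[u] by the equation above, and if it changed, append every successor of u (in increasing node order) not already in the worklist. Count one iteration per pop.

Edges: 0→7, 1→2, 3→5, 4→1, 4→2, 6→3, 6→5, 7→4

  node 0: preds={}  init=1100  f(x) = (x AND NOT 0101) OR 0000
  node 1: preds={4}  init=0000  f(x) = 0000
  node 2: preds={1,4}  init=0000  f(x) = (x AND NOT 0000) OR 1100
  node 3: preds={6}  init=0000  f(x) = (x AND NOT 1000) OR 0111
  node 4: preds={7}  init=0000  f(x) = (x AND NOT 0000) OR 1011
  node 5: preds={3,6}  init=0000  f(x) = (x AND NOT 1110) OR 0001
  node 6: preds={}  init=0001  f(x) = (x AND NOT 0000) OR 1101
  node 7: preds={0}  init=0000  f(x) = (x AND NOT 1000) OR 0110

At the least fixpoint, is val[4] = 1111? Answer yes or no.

Iteration log — 15 steps:
  step 1. node 0  ⊔preds=0000  new=1100  stable
  step 2. node 1  ⊔preds=0000  new=0000  stable
  step 3. node 2  ⊔preds=0000  new=1100  old=0000  +wl: 
  step 4. node 3  ⊔preds=0001  new=0111  old=0000  +wl: 
  step 5. node 4  ⊔preds=0000  new=1011  old=0000  +wl: 1,2
  step 6. node 5  ⊔preds=0111  new=0001  old=0000  +wl: 
  step 7. node 6  ⊔preds=0000  new=1101  old=0001  +wl: 3,5
  step 8. node 7  ⊔preds=1100  new=0110  old=0000  +wl: 4
  step 9. node 1  ⊔preds=1011  new=0000  stable
  step 10. node 2  ⊔preds=1011  new=1111  old=1100  +wl: 
  step 11. node 3  ⊔preds=1101  new=0111  stable
  step 12. node 5  ⊔preds=1111  new=0001  stable
  step 13. node 4  ⊔preds=0110  new=1111  old=1011  +wl: 1,2
  step 14. node 1  ⊔preds=1111  new=0000  stable
  step 15. node 2  ⊔preds=1111  new=1111  stable

Least fixpoint reached:
  node 0: 1100
  node 1: 0000
  node 2: 1111
  node 3: 0111
  node 4: 1111
  node 5: 0001
  node 6: 1101
  node 7: 0110

yes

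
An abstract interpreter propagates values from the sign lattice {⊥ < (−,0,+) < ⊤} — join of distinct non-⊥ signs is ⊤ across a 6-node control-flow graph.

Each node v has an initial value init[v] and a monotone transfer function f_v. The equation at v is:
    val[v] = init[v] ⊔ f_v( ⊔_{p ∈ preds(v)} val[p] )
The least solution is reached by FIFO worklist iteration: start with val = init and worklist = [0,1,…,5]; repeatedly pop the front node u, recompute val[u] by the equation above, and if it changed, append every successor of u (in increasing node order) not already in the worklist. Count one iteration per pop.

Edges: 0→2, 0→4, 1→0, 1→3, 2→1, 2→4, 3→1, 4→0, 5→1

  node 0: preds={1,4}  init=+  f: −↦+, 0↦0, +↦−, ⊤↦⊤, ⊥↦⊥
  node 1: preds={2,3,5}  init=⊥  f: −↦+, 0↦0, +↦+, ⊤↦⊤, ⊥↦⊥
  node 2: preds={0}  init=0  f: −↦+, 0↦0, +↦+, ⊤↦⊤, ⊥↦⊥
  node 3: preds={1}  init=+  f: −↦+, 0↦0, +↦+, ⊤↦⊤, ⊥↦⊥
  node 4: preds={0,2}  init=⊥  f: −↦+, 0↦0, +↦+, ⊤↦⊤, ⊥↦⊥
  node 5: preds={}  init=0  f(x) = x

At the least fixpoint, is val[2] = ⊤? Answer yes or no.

Trace (10 dequeues):
  [1] u=0 | in ⊥ | out + | ==
  [2] u=1 | in ⊤ | out ⊤ | prev ⊥ | push {0}
  [3] u=2 | in + | out ⊤ | prev 0 | push {1}
  [4] u=3 | in ⊤ | out ⊤ | prev + | push {}
  [5] u=4 | in ⊤ | out ⊤ | prev ⊥ | push {}
  [6] u=5 | in ⊥ | out 0 | ==
  [7] u=0 | in ⊤ | out ⊤ | prev + | push {2,4}
  [8] u=1 | in ⊤ | out ⊤ | ==
  [9] u=2 | in ⊤ | out ⊤ | ==
  [10] u=4 | in ⊤ | out ⊤ | ==

Converged values:
  [0] ⊤
  [1] ⊤
  [2] ⊤
  [3] ⊤
  [4] ⊤
  [5] 0

yes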